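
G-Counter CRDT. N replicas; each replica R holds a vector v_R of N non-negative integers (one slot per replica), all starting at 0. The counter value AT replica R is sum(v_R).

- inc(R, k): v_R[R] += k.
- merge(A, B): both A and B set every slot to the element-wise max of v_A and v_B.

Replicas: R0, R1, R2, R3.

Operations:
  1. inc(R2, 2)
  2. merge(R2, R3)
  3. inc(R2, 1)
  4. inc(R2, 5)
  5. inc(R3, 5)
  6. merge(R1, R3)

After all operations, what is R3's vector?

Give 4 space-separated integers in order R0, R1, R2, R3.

Op 1: inc R2 by 2 -> R2=(0,0,2,0) value=2
Op 2: merge R2<->R3 -> R2=(0,0,2,0) R3=(0,0,2,0)
Op 3: inc R2 by 1 -> R2=(0,0,3,0) value=3
Op 4: inc R2 by 5 -> R2=(0,0,8,0) value=8
Op 5: inc R3 by 5 -> R3=(0,0,2,5) value=7
Op 6: merge R1<->R3 -> R1=(0,0,2,5) R3=(0,0,2,5)

Answer: 0 0 2 5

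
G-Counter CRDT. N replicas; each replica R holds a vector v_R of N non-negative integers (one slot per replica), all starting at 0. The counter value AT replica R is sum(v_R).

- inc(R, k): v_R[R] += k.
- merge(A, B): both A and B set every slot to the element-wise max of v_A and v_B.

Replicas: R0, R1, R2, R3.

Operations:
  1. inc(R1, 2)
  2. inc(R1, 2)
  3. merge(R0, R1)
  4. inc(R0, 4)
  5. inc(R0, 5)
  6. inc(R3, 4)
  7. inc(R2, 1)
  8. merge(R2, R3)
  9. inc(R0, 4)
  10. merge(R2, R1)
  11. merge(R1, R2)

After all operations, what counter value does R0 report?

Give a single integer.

Answer: 17

Derivation:
Op 1: inc R1 by 2 -> R1=(0,2,0,0) value=2
Op 2: inc R1 by 2 -> R1=(0,4,0,0) value=4
Op 3: merge R0<->R1 -> R0=(0,4,0,0) R1=(0,4,0,0)
Op 4: inc R0 by 4 -> R0=(4,4,0,0) value=8
Op 5: inc R0 by 5 -> R0=(9,4,0,0) value=13
Op 6: inc R3 by 4 -> R3=(0,0,0,4) value=4
Op 7: inc R2 by 1 -> R2=(0,0,1,0) value=1
Op 8: merge R2<->R3 -> R2=(0,0,1,4) R3=(0,0,1,4)
Op 9: inc R0 by 4 -> R0=(13,4,0,0) value=17
Op 10: merge R2<->R1 -> R2=(0,4,1,4) R1=(0,4,1,4)
Op 11: merge R1<->R2 -> R1=(0,4,1,4) R2=(0,4,1,4)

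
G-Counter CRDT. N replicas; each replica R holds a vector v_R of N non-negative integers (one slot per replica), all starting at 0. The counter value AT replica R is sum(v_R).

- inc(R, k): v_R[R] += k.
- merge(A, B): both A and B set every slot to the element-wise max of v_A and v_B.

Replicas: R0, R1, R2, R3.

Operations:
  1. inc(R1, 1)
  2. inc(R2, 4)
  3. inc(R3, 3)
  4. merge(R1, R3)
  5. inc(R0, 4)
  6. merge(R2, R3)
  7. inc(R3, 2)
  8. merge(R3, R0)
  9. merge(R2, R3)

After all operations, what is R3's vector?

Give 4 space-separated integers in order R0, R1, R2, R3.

Answer: 4 1 4 5

Derivation:
Op 1: inc R1 by 1 -> R1=(0,1,0,0) value=1
Op 2: inc R2 by 4 -> R2=(0,0,4,0) value=4
Op 3: inc R3 by 3 -> R3=(0,0,0,3) value=3
Op 4: merge R1<->R3 -> R1=(0,1,0,3) R3=(0,1,0,3)
Op 5: inc R0 by 4 -> R0=(4,0,0,0) value=4
Op 6: merge R2<->R3 -> R2=(0,1,4,3) R3=(0,1,4,3)
Op 7: inc R3 by 2 -> R3=(0,1,4,5) value=10
Op 8: merge R3<->R0 -> R3=(4,1,4,5) R0=(4,1,4,5)
Op 9: merge R2<->R3 -> R2=(4,1,4,5) R3=(4,1,4,5)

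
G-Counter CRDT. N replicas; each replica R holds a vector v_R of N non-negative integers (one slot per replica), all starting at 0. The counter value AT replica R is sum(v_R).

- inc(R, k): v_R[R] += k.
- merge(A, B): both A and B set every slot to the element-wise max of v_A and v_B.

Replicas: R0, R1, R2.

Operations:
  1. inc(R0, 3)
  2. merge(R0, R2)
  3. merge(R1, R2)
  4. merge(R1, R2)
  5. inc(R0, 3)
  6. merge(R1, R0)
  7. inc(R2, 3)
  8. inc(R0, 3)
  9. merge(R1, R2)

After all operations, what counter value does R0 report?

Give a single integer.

Op 1: inc R0 by 3 -> R0=(3,0,0) value=3
Op 2: merge R0<->R2 -> R0=(3,0,0) R2=(3,0,0)
Op 3: merge R1<->R2 -> R1=(3,0,0) R2=(3,0,0)
Op 4: merge R1<->R2 -> R1=(3,0,0) R2=(3,0,0)
Op 5: inc R0 by 3 -> R0=(6,0,0) value=6
Op 6: merge R1<->R0 -> R1=(6,0,0) R0=(6,0,0)
Op 7: inc R2 by 3 -> R2=(3,0,3) value=6
Op 8: inc R0 by 3 -> R0=(9,0,0) value=9
Op 9: merge R1<->R2 -> R1=(6,0,3) R2=(6,0,3)

Answer: 9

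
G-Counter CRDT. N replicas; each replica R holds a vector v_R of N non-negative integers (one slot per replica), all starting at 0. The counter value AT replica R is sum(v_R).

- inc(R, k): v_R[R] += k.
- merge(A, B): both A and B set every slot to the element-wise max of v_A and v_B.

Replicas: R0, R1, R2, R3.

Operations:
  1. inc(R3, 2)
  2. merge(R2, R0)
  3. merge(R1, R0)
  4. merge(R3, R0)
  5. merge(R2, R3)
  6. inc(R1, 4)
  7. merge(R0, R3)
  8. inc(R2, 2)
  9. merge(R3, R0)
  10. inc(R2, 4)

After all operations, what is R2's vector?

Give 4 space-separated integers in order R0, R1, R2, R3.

Op 1: inc R3 by 2 -> R3=(0,0,0,2) value=2
Op 2: merge R2<->R0 -> R2=(0,0,0,0) R0=(0,0,0,0)
Op 3: merge R1<->R0 -> R1=(0,0,0,0) R0=(0,0,0,0)
Op 4: merge R3<->R0 -> R3=(0,0,0,2) R0=(0,0,0,2)
Op 5: merge R2<->R3 -> R2=(0,0,0,2) R3=(0,0,0,2)
Op 6: inc R1 by 4 -> R1=(0,4,0,0) value=4
Op 7: merge R0<->R3 -> R0=(0,0,0,2) R3=(0,0,0,2)
Op 8: inc R2 by 2 -> R2=(0,0,2,2) value=4
Op 9: merge R3<->R0 -> R3=(0,0,0,2) R0=(0,0,0,2)
Op 10: inc R2 by 4 -> R2=(0,0,6,2) value=8

Answer: 0 0 6 2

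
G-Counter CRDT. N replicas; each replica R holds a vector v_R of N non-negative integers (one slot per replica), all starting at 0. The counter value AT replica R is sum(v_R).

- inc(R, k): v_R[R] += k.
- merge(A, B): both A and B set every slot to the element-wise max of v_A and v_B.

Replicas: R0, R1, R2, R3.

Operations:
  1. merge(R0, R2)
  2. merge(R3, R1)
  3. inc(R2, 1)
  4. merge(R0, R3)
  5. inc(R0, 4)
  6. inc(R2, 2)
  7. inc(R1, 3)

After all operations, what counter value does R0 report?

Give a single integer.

Op 1: merge R0<->R2 -> R0=(0,0,0,0) R2=(0,0,0,0)
Op 2: merge R3<->R1 -> R3=(0,0,0,0) R1=(0,0,0,0)
Op 3: inc R2 by 1 -> R2=(0,0,1,0) value=1
Op 4: merge R0<->R3 -> R0=(0,0,0,0) R3=(0,0,0,0)
Op 5: inc R0 by 4 -> R0=(4,0,0,0) value=4
Op 6: inc R2 by 2 -> R2=(0,0,3,0) value=3
Op 7: inc R1 by 3 -> R1=(0,3,0,0) value=3

Answer: 4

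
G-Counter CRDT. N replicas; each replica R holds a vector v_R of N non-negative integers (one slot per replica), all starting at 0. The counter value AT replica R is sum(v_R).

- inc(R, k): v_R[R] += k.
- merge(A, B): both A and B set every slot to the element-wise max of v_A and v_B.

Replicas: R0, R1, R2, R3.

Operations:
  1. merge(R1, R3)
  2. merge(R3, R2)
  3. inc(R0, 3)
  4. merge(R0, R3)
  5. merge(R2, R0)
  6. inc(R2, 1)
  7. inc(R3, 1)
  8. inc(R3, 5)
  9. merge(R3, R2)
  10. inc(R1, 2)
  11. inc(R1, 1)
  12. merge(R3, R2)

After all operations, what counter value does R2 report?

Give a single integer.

Answer: 10

Derivation:
Op 1: merge R1<->R3 -> R1=(0,0,0,0) R3=(0,0,0,0)
Op 2: merge R3<->R2 -> R3=(0,0,0,0) R2=(0,0,0,0)
Op 3: inc R0 by 3 -> R0=(3,0,0,0) value=3
Op 4: merge R0<->R3 -> R0=(3,0,0,0) R3=(3,0,0,0)
Op 5: merge R2<->R0 -> R2=(3,0,0,0) R0=(3,0,0,0)
Op 6: inc R2 by 1 -> R2=(3,0,1,0) value=4
Op 7: inc R3 by 1 -> R3=(3,0,0,1) value=4
Op 8: inc R3 by 5 -> R3=(3,0,0,6) value=9
Op 9: merge R3<->R2 -> R3=(3,0,1,6) R2=(3,0,1,6)
Op 10: inc R1 by 2 -> R1=(0,2,0,0) value=2
Op 11: inc R1 by 1 -> R1=(0,3,0,0) value=3
Op 12: merge R3<->R2 -> R3=(3,0,1,6) R2=(3,0,1,6)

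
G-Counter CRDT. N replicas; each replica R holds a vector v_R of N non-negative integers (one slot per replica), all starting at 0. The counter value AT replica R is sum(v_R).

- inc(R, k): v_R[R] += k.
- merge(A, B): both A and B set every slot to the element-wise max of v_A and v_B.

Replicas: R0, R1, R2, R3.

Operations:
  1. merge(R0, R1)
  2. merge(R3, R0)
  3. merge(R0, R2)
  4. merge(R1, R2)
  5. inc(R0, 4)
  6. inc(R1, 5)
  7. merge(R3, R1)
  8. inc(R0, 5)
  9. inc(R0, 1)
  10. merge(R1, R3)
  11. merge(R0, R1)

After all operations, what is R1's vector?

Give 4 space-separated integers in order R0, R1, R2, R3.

Answer: 10 5 0 0

Derivation:
Op 1: merge R0<->R1 -> R0=(0,0,0,0) R1=(0,0,0,0)
Op 2: merge R3<->R0 -> R3=(0,0,0,0) R0=(0,0,0,0)
Op 3: merge R0<->R2 -> R0=(0,0,0,0) R2=(0,0,0,0)
Op 4: merge R1<->R2 -> R1=(0,0,0,0) R2=(0,0,0,0)
Op 5: inc R0 by 4 -> R0=(4,0,0,0) value=4
Op 6: inc R1 by 5 -> R1=(0,5,0,0) value=5
Op 7: merge R3<->R1 -> R3=(0,5,0,0) R1=(0,5,0,0)
Op 8: inc R0 by 5 -> R0=(9,0,0,0) value=9
Op 9: inc R0 by 1 -> R0=(10,0,0,0) value=10
Op 10: merge R1<->R3 -> R1=(0,5,0,0) R3=(0,5,0,0)
Op 11: merge R0<->R1 -> R0=(10,5,0,0) R1=(10,5,0,0)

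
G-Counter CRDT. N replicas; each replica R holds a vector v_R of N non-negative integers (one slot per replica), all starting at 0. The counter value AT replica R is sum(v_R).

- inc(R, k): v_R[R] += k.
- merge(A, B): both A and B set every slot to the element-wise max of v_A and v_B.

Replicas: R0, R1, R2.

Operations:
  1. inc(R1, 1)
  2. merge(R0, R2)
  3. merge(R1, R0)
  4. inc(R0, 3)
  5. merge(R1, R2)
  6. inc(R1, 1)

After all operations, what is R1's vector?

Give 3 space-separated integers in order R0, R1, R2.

Op 1: inc R1 by 1 -> R1=(0,1,0) value=1
Op 2: merge R0<->R2 -> R0=(0,0,0) R2=(0,0,0)
Op 3: merge R1<->R0 -> R1=(0,1,0) R0=(0,1,0)
Op 4: inc R0 by 3 -> R0=(3,1,0) value=4
Op 5: merge R1<->R2 -> R1=(0,1,0) R2=(0,1,0)
Op 6: inc R1 by 1 -> R1=(0,2,0) value=2

Answer: 0 2 0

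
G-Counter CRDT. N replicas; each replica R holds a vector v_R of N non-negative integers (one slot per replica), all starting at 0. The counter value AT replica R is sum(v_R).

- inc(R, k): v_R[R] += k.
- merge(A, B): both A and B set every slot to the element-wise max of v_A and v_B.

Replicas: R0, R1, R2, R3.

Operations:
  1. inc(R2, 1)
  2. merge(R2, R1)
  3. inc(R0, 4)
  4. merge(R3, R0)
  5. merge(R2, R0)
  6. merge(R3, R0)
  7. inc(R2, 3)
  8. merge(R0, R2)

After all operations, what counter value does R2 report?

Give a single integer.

Op 1: inc R2 by 1 -> R2=(0,0,1,0) value=1
Op 2: merge R2<->R1 -> R2=(0,0,1,0) R1=(0,0,1,0)
Op 3: inc R0 by 4 -> R0=(4,0,0,0) value=4
Op 4: merge R3<->R0 -> R3=(4,0,0,0) R0=(4,0,0,0)
Op 5: merge R2<->R0 -> R2=(4,0,1,0) R0=(4,0,1,0)
Op 6: merge R3<->R0 -> R3=(4,0,1,0) R0=(4,0,1,0)
Op 7: inc R2 by 3 -> R2=(4,0,4,0) value=8
Op 8: merge R0<->R2 -> R0=(4,0,4,0) R2=(4,0,4,0)

Answer: 8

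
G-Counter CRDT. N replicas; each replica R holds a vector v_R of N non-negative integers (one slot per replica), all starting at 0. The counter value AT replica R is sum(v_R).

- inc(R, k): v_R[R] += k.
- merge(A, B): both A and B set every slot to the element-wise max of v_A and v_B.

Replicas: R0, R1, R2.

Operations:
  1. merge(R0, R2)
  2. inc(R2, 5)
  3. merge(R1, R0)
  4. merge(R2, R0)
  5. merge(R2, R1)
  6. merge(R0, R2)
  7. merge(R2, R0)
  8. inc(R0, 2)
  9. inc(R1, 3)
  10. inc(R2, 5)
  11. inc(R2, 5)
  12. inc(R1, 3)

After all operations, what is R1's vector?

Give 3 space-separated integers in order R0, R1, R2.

Op 1: merge R0<->R2 -> R0=(0,0,0) R2=(0,0,0)
Op 2: inc R2 by 5 -> R2=(0,0,5) value=5
Op 3: merge R1<->R0 -> R1=(0,0,0) R0=(0,0,0)
Op 4: merge R2<->R0 -> R2=(0,0,5) R0=(0,0,5)
Op 5: merge R2<->R1 -> R2=(0,0,5) R1=(0,0,5)
Op 6: merge R0<->R2 -> R0=(0,0,5) R2=(0,0,5)
Op 7: merge R2<->R0 -> R2=(0,0,5) R0=(0,0,5)
Op 8: inc R0 by 2 -> R0=(2,0,5) value=7
Op 9: inc R1 by 3 -> R1=(0,3,5) value=8
Op 10: inc R2 by 5 -> R2=(0,0,10) value=10
Op 11: inc R2 by 5 -> R2=(0,0,15) value=15
Op 12: inc R1 by 3 -> R1=(0,6,5) value=11

Answer: 0 6 5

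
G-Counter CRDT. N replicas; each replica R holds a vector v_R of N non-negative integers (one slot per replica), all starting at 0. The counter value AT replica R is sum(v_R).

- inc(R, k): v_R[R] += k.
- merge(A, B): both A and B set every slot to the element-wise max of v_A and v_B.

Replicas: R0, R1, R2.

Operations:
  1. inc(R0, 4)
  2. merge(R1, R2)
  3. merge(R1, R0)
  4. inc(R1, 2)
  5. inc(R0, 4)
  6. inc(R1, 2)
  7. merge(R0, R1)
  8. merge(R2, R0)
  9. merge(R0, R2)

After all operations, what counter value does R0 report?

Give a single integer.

Op 1: inc R0 by 4 -> R0=(4,0,0) value=4
Op 2: merge R1<->R2 -> R1=(0,0,0) R2=(0,0,0)
Op 3: merge R1<->R0 -> R1=(4,0,0) R0=(4,0,0)
Op 4: inc R1 by 2 -> R1=(4,2,0) value=6
Op 5: inc R0 by 4 -> R0=(8,0,0) value=8
Op 6: inc R1 by 2 -> R1=(4,4,0) value=8
Op 7: merge R0<->R1 -> R0=(8,4,0) R1=(8,4,0)
Op 8: merge R2<->R0 -> R2=(8,4,0) R0=(8,4,0)
Op 9: merge R0<->R2 -> R0=(8,4,0) R2=(8,4,0)

Answer: 12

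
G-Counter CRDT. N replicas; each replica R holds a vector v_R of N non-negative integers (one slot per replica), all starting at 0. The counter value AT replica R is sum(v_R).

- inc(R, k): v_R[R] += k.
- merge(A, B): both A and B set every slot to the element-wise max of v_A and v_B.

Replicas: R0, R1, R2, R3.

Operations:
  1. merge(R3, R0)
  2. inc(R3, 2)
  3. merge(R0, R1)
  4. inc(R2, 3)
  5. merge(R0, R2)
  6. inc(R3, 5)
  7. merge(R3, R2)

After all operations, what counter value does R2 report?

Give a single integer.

Op 1: merge R3<->R0 -> R3=(0,0,0,0) R0=(0,0,0,0)
Op 2: inc R3 by 2 -> R3=(0,0,0,2) value=2
Op 3: merge R0<->R1 -> R0=(0,0,0,0) R1=(0,0,0,0)
Op 4: inc R2 by 3 -> R2=(0,0,3,0) value=3
Op 5: merge R0<->R2 -> R0=(0,0,3,0) R2=(0,0,3,0)
Op 6: inc R3 by 5 -> R3=(0,0,0,7) value=7
Op 7: merge R3<->R2 -> R3=(0,0,3,7) R2=(0,0,3,7)

Answer: 10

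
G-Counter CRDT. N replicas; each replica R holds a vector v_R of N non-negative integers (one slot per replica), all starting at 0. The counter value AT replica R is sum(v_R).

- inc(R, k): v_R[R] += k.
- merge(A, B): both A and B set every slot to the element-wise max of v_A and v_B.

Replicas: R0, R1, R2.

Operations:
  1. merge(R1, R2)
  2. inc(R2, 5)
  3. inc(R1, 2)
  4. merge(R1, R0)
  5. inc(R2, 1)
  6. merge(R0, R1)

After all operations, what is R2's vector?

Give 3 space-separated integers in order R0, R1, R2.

Op 1: merge R1<->R2 -> R1=(0,0,0) R2=(0,0,0)
Op 2: inc R2 by 5 -> R2=(0,0,5) value=5
Op 3: inc R1 by 2 -> R1=(0,2,0) value=2
Op 4: merge R1<->R0 -> R1=(0,2,0) R0=(0,2,0)
Op 5: inc R2 by 1 -> R2=(0,0,6) value=6
Op 6: merge R0<->R1 -> R0=(0,2,0) R1=(0,2,0)

Answer: 0 0 6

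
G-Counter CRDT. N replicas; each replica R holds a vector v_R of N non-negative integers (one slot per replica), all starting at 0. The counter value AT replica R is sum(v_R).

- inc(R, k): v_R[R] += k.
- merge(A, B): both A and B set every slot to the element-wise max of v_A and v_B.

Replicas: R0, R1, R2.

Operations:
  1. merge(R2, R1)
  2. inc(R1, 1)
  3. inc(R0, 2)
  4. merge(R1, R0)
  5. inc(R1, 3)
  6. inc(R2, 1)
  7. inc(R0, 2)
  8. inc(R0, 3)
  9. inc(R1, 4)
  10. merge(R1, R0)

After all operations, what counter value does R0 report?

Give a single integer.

Op 1: merge R2<->R1 -> R2=(0,0,0) R1=(0,0,0)
Op 2: inc R1 by 1 -> R1=(0,1,0) value=1
Op 3: inc R0 by 2 -> R0=(2,0,0) value=2
Op 4: merge R1<->R0 -> R1=(2,1,0) R0=(2,1,0)
Op 5: inc R1 by 3 -> R1=(2,4,0) value=6
Op 6: inc R2 by 1 -> R2=(0,0,1) value=1
Op 7: inc R0 by 2 -> R0=(4,1,0) value=5
Op 8: inc R0 by 3 -> R0=(7,1,0) value=8
Op 9: inc R1 by 4 -> R1=(2,8,0) value=10
Op 10: merge R1<->R0 -> R1=(7,8,0) R0=(7,8,0)

Answer: 15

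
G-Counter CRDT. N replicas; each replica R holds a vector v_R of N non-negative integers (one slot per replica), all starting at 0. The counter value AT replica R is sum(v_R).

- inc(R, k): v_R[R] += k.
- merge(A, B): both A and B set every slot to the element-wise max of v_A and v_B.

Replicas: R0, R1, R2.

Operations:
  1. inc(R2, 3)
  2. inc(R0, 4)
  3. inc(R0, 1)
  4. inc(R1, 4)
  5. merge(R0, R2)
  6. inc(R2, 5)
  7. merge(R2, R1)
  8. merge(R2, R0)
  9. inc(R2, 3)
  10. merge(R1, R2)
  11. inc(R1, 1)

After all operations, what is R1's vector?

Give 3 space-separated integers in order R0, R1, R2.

Op 1: inc R2 by 3 -> R2=(0,0,3) value=3
Op 2: inc R0 by 4 -> R0=(4,0,0) value=4
Op 3: inc R0 by 1 -> R0=(5,0,0) value=5
Op 4: inc R1 by 4 -> R1=(0,4,0) value=4
Op 5: merge R0<->R2 -> R0=(5,0,3) R2=(5,0,3)
Op 6: inc R2 by 5 -> R2=(5,0,8) value=13
Op 7: merge R2<->R1 -> R2=(5,4,8) R1=(5,4,8)
Op 8: merge R2<->R0 -> R2=(5,4,8) R0=(5,4,8)
Op 9: inc R2 by 3 -> R2=(5,4,11) value=20
Op 10: merge R1<->R2 -> R1=(5,4,11) R2=(5,4,11)
Op 11: inc R1 by 1 -> R1=(5,5,11) value=21

Answer: 5 5 11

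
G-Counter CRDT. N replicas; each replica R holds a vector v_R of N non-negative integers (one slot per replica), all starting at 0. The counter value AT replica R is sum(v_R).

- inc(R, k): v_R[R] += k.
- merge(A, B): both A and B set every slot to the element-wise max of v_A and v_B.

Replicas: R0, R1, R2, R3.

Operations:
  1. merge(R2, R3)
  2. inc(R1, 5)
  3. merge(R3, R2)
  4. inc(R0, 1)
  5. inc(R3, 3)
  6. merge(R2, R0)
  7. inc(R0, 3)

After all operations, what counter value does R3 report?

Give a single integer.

Op 1: merge R2<->R3 -> R2=(0,0,0,0) R3=(0,0,0,0)
Op 2: inc R1 by 5 -> R1=(0,5,0,0) value=5
Op 3: merge R3<->R2 -> R3=(0,0,0,0) R2=(0,0,0,0)
Op 4: inc R0 by 1 -> R0=(1,0,0,0) value=1
Op 5: inc R3 by 3 -> R3=(0,0,0,3) value=3
Op 6: merge R2<->R0 -> R2=(1,0,0,0) R0=(1,0,0,0)
Op 7: inc R0 by 3 -> R0=(4,0,0,0) value=4

Answer: 3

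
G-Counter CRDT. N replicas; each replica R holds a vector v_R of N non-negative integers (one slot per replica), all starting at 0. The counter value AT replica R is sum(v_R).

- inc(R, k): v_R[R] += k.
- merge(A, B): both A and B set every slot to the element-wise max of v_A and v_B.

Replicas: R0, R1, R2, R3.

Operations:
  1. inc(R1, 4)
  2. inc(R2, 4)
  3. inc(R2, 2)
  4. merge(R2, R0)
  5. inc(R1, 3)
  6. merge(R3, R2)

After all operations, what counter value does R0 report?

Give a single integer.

Answer: 6

Derivation:
Op 1: inc R1 by 4 -> R1=(0,4,0,0) value=4
Op 2: inc R2 by 4 -> R2=(0,0,4,0) value=4
Op 3: inc R2 by 2 -> R2=(0,0,6,0) value=6
Op 4: merge R2<->R0 -> R2=(0,0,6,0) R0=(0,0,6,0)
Op 5: inc R1 by 3 -> R1=(0,7,0,0) value=7
Op 6: merge R3<->R2 -> R3=(0,0,6,0) R2=(0,0,6,0)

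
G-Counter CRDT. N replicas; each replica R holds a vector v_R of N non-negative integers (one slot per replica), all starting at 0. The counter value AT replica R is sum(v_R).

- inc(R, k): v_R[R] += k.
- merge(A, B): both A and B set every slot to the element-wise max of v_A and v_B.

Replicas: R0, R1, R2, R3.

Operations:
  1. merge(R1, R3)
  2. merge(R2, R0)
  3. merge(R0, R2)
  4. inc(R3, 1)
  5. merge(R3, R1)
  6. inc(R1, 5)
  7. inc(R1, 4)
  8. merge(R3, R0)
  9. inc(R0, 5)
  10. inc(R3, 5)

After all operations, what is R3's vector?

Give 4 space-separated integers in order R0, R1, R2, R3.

Op 1: merge R1<->R3 -> R1=(0,0,0,0) R3=(0,0,0,0)
Op 2: merge R2<->R0 -> R2=(0,0,0,0) R0=(0,0,0,0)
Op 3: merge R0<->R2 -> R0=(0,0,0,0) R2=(0,0,0,0)
Op 4: inc R3 by 1 -> R3=(0,0,0,1) value=1
Op 5: merge R3<->R1 -> R3=(0,0,0,1) R1=(0,0,0,1)
Op 6: inc R1 by 5 -> R1=(0,5,0,1) value=6
Op 7: inc R1 by 4 -> R1=(0,9,0,1) value=10
Op 8: merge R3<->R0 -> R3=(0,0,0,1) R0=(0,0,0,1)
Op 9: inc R0 by 5 -> R0=(5,0,0,1) value=6
Op 10: inc R3 by 5 -> R3=(0,0,0,6) value=6

Answer: 0 0 0 6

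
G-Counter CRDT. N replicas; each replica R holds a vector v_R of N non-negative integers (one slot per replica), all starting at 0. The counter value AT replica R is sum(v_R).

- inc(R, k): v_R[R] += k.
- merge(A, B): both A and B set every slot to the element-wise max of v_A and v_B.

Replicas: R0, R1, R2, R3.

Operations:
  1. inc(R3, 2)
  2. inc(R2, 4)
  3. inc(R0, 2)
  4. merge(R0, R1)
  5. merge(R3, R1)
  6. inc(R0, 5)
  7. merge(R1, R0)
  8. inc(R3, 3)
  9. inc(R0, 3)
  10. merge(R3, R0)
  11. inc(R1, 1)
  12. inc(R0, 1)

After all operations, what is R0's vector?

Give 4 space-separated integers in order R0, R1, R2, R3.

Answer: 11 0 0 5

Derivation:
Op 1: inc R3 by 2 -> R3=(0,0,0,2) value=2
Op 2: inc R2 by 4 -> R2=(0,0,4,0) value=4
Op 3: inc R0 by 2 -> R0=(2,0,0,0) value=2
Op 4: merge R0<->R1 -> R0=(2,0,0,0) R1=(2,0,0,0)
Op 5: merge R3<->R1 -> R3=(2,0,0,2) R1=(2,0,0,2)
Op 6: inc R0 by 5 -> R0=(7,0,0,0) value=7
Op 7: merge R1<->R0 -> R1=(7,0,0,2) R0=(7,0,0,2)
Op 8: inc R3 by 3 -> R3=(2,0,0,5) value=7
Op 9: inc R0 by 3 -> R0=(10,0,0,2) value=12
Op 10: merge R3<->R0 -> R3=(10,0,0,5) R0=(10,0,0,5)
Op 11: inc R1 by 1 -> R1=(7,1,0,2) value=10
Op 12: inc R0 by 1 -> R0=(11,0,0,5) value=16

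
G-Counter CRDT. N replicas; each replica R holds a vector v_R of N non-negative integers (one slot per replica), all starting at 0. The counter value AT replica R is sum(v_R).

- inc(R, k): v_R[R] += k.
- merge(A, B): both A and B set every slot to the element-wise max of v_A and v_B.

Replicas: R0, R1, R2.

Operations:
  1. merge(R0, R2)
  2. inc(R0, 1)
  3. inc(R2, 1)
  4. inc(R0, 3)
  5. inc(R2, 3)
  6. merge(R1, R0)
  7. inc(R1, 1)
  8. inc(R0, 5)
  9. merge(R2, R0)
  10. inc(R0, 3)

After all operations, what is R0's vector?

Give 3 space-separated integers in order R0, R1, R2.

Op 1: merge R0<->R2 -> R0=(0,0,0) R2=(0,0,0)
Op 2: inc R0 by 1 -> R0=(1,0,0) value=1
Op 3: inc R2 by 1 -> R2=(0,0,1) value=1
Op 4: inc R0 by 3 -> R0=(4,0,0) value=4
Op 5: inc R2 by 3 -> R2=(0,0,4) value=4
Op 6: merge R1<->R0 -> R1=(4,0,0) R0=(4,0,0)
Op 7: inc R1 by 1 -> R1=(4,1,0) value=5
Op 8: inc R0 by 5 -> R0=(9,0,0) value=9
Op 9: merge R2<->R0 -> R2=(9,0,4) R0=(9,0,4)
Op 10: inc R0 by 3 -> R0=(12,0,4) value=16

Answer: 12 0 4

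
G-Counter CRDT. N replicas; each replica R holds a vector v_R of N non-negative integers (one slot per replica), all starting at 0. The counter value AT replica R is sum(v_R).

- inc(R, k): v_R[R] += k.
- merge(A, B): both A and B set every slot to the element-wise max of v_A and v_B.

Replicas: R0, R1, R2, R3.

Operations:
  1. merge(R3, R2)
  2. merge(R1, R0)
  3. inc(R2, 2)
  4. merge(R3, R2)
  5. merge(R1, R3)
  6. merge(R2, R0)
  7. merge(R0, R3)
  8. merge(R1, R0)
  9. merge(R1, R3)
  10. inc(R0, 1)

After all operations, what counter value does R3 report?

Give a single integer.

Op 1: merge R3<->R2 -> R3=(0,0,0,0) R2=(0,0,0,0)
Op 2: merge R1<->R0 -> R1=(0,0,0,0) R0=(0,0,0,0)
Op 3: inc R2 by 2 -> R2=(0,0,2,0) value=2
Op 4: merge R3<->R2 -> R3=(0,0,2,0) R2=(0,0,2,0)
Op 5: merge R1<->R3 -> R1=(0,0,2,0) R3=(0,0,2,0)
Op 6: merge R2<->R0 -> R2=(0,0,2,0) R0=(0,0,2,0)
Op 7: merge R0<->R3 -> R0=(0,0,2,0) R3=(0,0,2,0)
Op 8: merge R1<->R0 -> R1=(0,0,2,0) R0=(0,0,2,0)
Op 9: merge R1<->R3 -> R1=(0,0,2,0) R3=(0,0,2,0)
Op 10: inc R0 by 1 -> R0=(1,0,2,0) value=3

Answer: 2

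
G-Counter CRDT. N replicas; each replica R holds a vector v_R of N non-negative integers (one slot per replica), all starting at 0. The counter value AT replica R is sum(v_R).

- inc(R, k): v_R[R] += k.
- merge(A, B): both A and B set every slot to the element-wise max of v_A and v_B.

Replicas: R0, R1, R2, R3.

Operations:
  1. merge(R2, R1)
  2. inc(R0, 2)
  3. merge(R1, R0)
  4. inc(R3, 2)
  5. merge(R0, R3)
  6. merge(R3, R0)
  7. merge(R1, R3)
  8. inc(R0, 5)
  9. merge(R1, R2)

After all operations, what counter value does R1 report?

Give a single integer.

Answer: 4

Derivation:
Op 1: merge R2<->R1 -> R2=(0,0,0,0) R1=(0,0,0,0)
Op 2: inc R0 by 2 -> R0=(2,0,0,0) value=2
Op 3: merge R1<->R0 -> R1=(2,0,0,0) R0=(2,0,0,0)
Op 4: inc R3 by 2 -> R3=(0,0,0,2) value=2
Op 5: merge R0<->R3 -> R0=(2,0,0,2) R3=(2,0,0,2)
Op 6: merge R3<->R0 -> R3=(2,0,0,2) R0=(2,0,0,2)
Op 7: merge R1<->R3 -> R1=(2,0,0,2) R3=(2,0,0,2)
Op 8: inc R0 by 5 -> R0=(7,0,0,2) value=9
Op 9: merge R1<->R2 -> R1=(2,0,0,2) R2=(2,0,0,2)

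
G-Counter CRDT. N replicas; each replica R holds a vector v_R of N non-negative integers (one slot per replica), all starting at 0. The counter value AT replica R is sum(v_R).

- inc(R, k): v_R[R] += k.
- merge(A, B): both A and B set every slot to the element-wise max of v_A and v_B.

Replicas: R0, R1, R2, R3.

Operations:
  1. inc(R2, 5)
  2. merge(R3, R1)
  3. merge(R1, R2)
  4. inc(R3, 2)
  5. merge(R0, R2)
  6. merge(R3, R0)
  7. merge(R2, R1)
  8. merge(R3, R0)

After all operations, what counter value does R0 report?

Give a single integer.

Answer: 7

Derivation:
Op 1: inc R2 by 5 -> R2=(0,0,5,0) value=5
Op 2: merge R3<->R1 -> R3=(0,0,0,0) R1=(0,0,0,0)
Op 3: merge R1<->R2 -> R1=(0,0,5,0) R2=(0,0,5,0)
Op 4: inc R3 by 2 -> R3=(0,0,0,2) value=2
Op 5: merge R0<->R2 -> R0=(0,0,5,0) R2=(0,0,5,0)
Op 6: merge R3<->R0 -> R3=(0,0,5,2) R0=(0,0,5,2)
Op 7: merge R2<->R1 -> R2=(0,0,5,0) R1=(0,0,5,0)
Op 8: merge R3<->R0 -> R3=(0,0,5,2) R0=(0,0,5,2)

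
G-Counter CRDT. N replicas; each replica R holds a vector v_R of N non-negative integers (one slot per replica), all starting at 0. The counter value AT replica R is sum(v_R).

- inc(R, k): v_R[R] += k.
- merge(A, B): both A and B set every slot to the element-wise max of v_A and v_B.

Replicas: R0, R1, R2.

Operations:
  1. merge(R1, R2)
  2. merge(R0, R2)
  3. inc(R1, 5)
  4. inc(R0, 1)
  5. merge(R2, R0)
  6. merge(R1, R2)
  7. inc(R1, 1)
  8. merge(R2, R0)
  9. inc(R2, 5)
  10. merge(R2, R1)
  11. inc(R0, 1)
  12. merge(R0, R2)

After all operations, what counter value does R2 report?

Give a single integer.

Answer: 13

Derivation:
Op 1: merge R1<->R2 -> R1=(0,0,0) R2=(0,0,0)
Op 2: merge R0<->R2 -> R0=(0,0,0) R2=(0,0,0)
Op 3: inc R1 by 5 -> R1=(0,5,0) value=5
Op 4: inc R0 by 1 -> R0=(1,0,0) value=1
Op 5: merge R2<->R0 -> R2=(1,0,0) R0=(1,0,0)
Op 6: merge R1<->R2 -> R1=(1,5,0) R2=(1,5,0)
Op 7: inc R1 by 1 -> R1=(1,6,0) value=7
Op 8: merge R2<->R0 -> R2=(1,5,0) R0=(1,5,0)
Op 9: inc R2 by 5 -> R2=(1,5,5) value=11
Op 10: merge R2<->R1 -> R2=(1,6,5) R1=(1,6,5)
Op 11: inc R0 by 1 -> R0=(2,5,0) value=7
Op 12: merge R0<->R2 -> R0=(2,6,5) R2=(2,6,5)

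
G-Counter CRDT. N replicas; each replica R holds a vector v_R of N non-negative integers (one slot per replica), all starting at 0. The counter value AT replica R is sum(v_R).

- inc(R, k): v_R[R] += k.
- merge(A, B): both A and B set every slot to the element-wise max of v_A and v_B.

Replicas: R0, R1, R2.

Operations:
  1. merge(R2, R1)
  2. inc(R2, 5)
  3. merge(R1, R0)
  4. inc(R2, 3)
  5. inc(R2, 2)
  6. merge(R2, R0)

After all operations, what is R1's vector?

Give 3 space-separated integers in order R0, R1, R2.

Op 1: merge R2<->R1 -> R2=(0,0,0) R1=(0,0,0)
Op 2: inc R2 by 5 -> R2=(0,0,5) value=5
Op 3: merge R1<->R0 -> R1=(0,0,0) R0=(0,0,0)
Op 4: inc R2 by 3 -> R2=(0,0,8) value=8
Op 5: inc R2 by 2 -> R2=(0,0,10) value=10
Op 6: merge R2<->R0 -> R2=(0,0,10) R0=(0,0,10)

Answer: 0 0 0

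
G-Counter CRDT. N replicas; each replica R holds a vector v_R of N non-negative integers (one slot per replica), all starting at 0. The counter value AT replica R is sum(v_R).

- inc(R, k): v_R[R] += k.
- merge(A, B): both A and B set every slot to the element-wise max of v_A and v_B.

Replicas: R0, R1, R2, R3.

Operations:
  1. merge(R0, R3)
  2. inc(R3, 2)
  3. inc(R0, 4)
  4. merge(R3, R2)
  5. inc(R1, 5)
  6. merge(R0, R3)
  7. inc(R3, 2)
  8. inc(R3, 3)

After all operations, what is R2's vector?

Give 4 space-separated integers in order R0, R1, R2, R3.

Op 1: merge R0<->R3 -> R0=(0,0,0,0) R3=(0,0,0,0)
Op 2: inc R3 by 2 -> R3=(0,0,0,2) value=2
Op 3: inc R0 by 4 -> R0=(4,0,0,0) value=4
Op 4: merge R3<->R2 -> R3=(0,0,0,2) R2=(0,0,0,2)
Op 5: inc R1 by 5 -> R1=(0,5,0,0) value=5
Op 6: merge R0<->R3 -> R0=(4,0,0,2) R3=(4,0,0,2)
Op 7: inc R3 by 2 -> R3=(4,0,0,4) value=8
Op 8: inc R3 by 3 -> R3=(4,0,0,7) value=11

Answer: 0 0 0 2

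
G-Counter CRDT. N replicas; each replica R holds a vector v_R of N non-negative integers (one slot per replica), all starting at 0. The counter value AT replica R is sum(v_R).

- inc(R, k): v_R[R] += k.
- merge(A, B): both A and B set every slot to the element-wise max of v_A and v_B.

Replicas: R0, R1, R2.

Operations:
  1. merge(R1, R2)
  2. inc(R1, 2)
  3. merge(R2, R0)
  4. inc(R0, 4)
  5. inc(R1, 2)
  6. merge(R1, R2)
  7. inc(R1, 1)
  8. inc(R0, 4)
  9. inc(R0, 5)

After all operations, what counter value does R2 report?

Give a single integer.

Op 1: merge R1<->R2 -> R1=(0,0,0) R2=(0,0,0)
Op 2: inc R1 by 2 -> R1=(0,2,0) value=2
Op 3: merge R2<->R0 -> R2=(0,0,0) R0=(0,0,0)
Op 4: inc R0 by 4 -> R0=(4,0,0) value=4
Op 5: inc R1 by 2 -> R1=(0,4,0) value=4
Op 6: merge R1<->R2 -> R1=(0,4,0) R2=(0,4,0)
Op 7: inc R1 by 1 -> R1=(0,5,0) value=5
Op 8: inc R0 by 4 -> R0=(8,0,0) value=8
Op 9: inc R0 by 5 -> R0=(13,0,0) value=13

Answer: 4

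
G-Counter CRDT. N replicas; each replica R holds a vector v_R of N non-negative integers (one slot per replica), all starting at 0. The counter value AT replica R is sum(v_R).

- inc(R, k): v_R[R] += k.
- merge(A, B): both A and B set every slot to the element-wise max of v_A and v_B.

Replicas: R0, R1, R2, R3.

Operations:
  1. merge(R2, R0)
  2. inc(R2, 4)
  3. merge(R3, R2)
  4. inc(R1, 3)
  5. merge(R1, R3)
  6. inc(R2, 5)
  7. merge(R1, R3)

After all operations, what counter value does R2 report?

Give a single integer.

Answer: 9

Derivation:
Op 1: merge R2<->R0 -> R2=(0,0,0,0) R0=(0,0,0,0)
Op 2: inc R2 by 4 -> R2=(0,0,4,0) value=4
Op 3: merge R3<->R2 -> R3=(0,0,4,0) R2=(0,0,4,0)
Op 4: inc R1 by 3 -> R1=(0,3,0,0) value=3
Op 5: merge R1<->R3 -> R1=(0,3,4,0) R3=(0,3,4,0)
Op 6: inc R2 by 5 -> R2=(0,0,9,0) value=9
Op 7: merge R1<->R3 -> R1=(0,3,4,0) R3=(0,3,4,0)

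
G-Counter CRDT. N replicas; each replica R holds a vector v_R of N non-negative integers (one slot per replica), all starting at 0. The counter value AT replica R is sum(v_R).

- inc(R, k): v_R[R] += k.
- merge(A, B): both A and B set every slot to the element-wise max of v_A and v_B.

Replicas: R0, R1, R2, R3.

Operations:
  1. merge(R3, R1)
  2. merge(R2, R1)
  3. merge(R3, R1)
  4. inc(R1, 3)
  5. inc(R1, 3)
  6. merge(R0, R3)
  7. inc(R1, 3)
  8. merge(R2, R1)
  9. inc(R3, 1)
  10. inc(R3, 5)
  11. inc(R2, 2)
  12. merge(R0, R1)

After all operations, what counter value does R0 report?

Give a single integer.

Answer: 9

Derivation:
Op 1: merge R3<->R1 -> R3=(0,0,0,0) R1=(0,0,0,0)
Op 2: merge R2<->R1 -> R2=(0,0,0,0) R1=(0,0,0,0)
Op 3: merge R3<->R1 -> R3=(0,0,0,0) R1=(0,0,0,0)
Op 4: inc R1 by 3 -> R1=(0,3,0,0) value=3
Op 5: inc R1 by 3 -> R1=(0,6,0,0) value=6
Op 6: merge R0<->R3 -> R0=(0,0,0,0) R3=(0,0,0,0)
Op 7: inc R1 by 3 -> R1=(0,9,0,0) value=9
Op 8: merge R2<->R1 -> R2=(0,9,0,0) R1=(0,9,0,0)
Op 9: inc R3 by 1 -> R3=(0,0,0,1) value=1
Op 10: inc R3 by 5 -> R3=(0,0,0,6) value=6
Op 11: inc R2 by 2 -> R2=(0,9,2,0) value=11
Op 12: merge R0<->R1 -> R0=(0,9,0,0) R1=(0,9,0,0)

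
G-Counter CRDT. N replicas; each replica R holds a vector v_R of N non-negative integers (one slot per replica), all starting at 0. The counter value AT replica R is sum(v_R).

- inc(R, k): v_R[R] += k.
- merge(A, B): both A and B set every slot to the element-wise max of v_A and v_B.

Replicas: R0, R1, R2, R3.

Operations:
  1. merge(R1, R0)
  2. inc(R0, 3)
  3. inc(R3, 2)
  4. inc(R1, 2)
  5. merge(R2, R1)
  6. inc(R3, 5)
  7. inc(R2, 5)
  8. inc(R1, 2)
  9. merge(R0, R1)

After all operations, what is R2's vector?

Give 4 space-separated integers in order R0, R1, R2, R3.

Answer: 0 2 5 0

Derivation:
Op 1: merge R1<->R0 -> R1=(0,0,0,0) R0=(0,0,0,0)
Op 2: inc R0 by 3 -> R0=(3,0,0,0) value=3
Op 3: inc R3 by 2 -> R3=(0,0,0,2) value=2
Op 4: inc R1 by 2 -> R1=(0,2,0,0) value=2
Op 5: merge R2<->R1 -> R2=(0,2,0,0) R1=(0,2,0,0)
Op 6: inc R3 by 5 -> R3=(0,0,0,7) value=7
Op 7: inc R2 by 5 -> R2=(0,2,5,0) value=7
Op 8: inc R1 by 2 -> R1=(0,4,0,0) value=4
Op 9: merge R0<->R1 -> R0=(3,4,0,0) R1=(3,4,0,0)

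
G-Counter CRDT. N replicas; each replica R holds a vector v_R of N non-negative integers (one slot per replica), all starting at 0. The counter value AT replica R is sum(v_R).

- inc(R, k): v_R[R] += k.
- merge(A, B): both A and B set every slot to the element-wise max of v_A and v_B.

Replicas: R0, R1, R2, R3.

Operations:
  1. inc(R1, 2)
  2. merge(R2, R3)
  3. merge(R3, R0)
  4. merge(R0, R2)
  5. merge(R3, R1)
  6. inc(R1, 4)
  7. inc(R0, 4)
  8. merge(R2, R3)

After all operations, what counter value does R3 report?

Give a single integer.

Op 1: inc R1 by 2 -> R1=(0,2,0,0) value=2
Op 2: merge R2<->R3 -> R2=(0,0,0,0) R3=(0,0,0,0)
Op 3: merge R3<->R0 -> R3=(0,0,0,0) R0=(0,0,0,0)
Op 4: merge R0<->R2 -> R0=(0,0,0,0) R2=(0,0,0,0)
Op 5: merge R3<->R1 -> R3=(0,2,0,0) R1=(0,2,0,0)
Op 6: inc R1 by 4 -> R1=(0,6,0,0) value=6
Op 7: inc R0 by 4 -> R0=(4,0,0,0) value=4
Op 8: merge R2<->R3 -> R2=(0,2,0,0) R3=(0,2,0,0)

Answer: 2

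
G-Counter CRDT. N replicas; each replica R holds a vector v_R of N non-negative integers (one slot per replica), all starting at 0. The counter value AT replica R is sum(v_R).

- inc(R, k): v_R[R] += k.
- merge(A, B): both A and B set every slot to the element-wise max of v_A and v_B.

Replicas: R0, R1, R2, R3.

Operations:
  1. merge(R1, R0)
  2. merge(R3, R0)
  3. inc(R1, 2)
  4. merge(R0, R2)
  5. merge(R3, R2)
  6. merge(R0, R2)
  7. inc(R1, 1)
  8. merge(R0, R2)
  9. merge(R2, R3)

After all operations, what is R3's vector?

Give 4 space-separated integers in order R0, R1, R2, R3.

Op 1: merge R1<->R0 -> R1=(0,0,0,0) R0=(0,0,0,0)
Op 2: merge R3<->R0 -> R3=(0,0,0,0) R0=(0,0,0,0)
Op 3: inc R1 by 2 -> R1=(0,2,0,0) value=2
Op 4: merge R0<->R2 -> R0=(0,0,0,0) R2=(0,0,0,0)
Op 5: merge R3<->R2 -> R3=(0,0,0,0) R2=(0,0,0,0)
Op 6: merge R0<->R2 -> R0=(0,0,0,0) R2=(0,0,0,0)
Op 7: inc R1 by 1 -> R1=(0,3,0,0) value=3
Op 8: merge R0<->R2 -> R0=(0,0,0,0) R2=(0,0,0,0)
Op 9: merge R2<->R3 -> R2=(0,0,0,0) R3=(0,0,0,0)

Answer: 0 0 0 0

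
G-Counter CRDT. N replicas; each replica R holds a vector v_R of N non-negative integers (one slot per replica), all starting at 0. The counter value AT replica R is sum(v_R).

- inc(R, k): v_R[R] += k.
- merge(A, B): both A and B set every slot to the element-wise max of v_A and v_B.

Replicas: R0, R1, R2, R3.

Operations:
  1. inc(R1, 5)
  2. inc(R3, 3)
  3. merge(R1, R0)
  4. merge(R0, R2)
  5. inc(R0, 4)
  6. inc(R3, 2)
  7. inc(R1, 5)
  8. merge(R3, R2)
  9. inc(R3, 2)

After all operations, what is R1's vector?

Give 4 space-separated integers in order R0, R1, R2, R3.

Op 1: inc R1 by 5 -> R1=(0,5,0,0) value=5
Op 2: inc R3 by 3 -> R3=(0,0,0,3) value=3
Op 3: merge R1<->R0 -> R1=(0,5,0,0) R0=(0,5,0,0)
Op 4: merge R0<->R2 -> R0=(0,5,0,0) R2=(0,5,0,0)
Op 5: inc R0 by 4 -> R0=(4,5,0,0) value=9
Op 6: inc R3 by 2 -> R3=(0,0,0,5) value=5
Op 7: inc R1 by 5 -> R1=(0,10,0,0) value=10
Op 8: merge R3<->R2 -> R3=(0,5,0,5) R2=(0,5,0,5)
Op 9: inc R3 by 2 -> R3=(0,5,0,7) value=12

Answer: 0 10 0 0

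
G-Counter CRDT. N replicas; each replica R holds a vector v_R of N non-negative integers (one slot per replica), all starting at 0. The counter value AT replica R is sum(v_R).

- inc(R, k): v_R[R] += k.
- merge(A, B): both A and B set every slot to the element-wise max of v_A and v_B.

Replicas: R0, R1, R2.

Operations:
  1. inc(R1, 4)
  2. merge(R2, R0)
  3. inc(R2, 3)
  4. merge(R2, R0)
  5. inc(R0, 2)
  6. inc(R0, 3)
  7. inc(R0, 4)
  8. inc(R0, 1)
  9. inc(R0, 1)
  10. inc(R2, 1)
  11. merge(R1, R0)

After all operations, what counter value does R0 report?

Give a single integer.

Answer: 18

Derivation:
Op 1: inc R1 by 4 -> R1=(0,4,0) value=4
Op 2: merge R2<->R0 -> R2=(0,0,0) R0=(0,0,0)
Op 3: inc R2 by 3 -> R2=(0,0,3) value=3
Op 4: merge R2<->R0 -> R2=(0,0,3) R0=(0,0,3)
Op 5: inc R0 by 2 -> R0=(2,0,3) value=5
Op 6: inc R0 by 3 -> R0=(5,0,3) value=8
Op 7: inc R0 by 4 -> R0=(9,0,3) value=12
Op 8: inc R0 by 1 -> R0=(10,0,3) value=13
Op 9: inc R0 by 1 -> R0=(11,0,3) value=14
Op 10: inc R2 by 1 -> R2=(0,0,4) value=4
Op 11: merge R1<->R0 -> R1=(11,4,3) R0=(11,4,3)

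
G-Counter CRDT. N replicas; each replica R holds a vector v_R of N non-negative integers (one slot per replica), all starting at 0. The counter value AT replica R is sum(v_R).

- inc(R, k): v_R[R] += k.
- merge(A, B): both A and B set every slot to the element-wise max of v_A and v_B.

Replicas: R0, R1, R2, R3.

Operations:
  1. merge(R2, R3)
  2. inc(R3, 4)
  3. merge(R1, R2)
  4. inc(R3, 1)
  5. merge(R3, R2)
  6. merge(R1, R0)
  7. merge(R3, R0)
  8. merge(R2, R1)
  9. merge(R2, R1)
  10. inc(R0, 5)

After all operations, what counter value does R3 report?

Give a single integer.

Answer: 5

Derivation:
Op 1: merge R2<->R3 -> R2=(0,0,0,0) R3=(0,0,0,0)
Op 2: inc R3 by 4 -> R3=(0,0,0,4) value=4
Op 3: merge R1<->R2 -> R1=(0,0,0,0) R2=(0,0,0,0)
Op 4: inc R3 by 1 -> R3=(0,0,0,5) value=5
Op 5: merge R3<->R2 -> R3=(0,0,0,5) R2=(0,0,0,5)
Op 6: merge R1<->R0 -> R1=(0,0,0,0) R0=(0,0,0,0)
Op 7: merge R3<->R0 -> R3=(0,0,0,5) R0=(0,0,0,5)
Op 8: merge R2<->R1 -> R2=(0,0,0,5) R1=(0,0,0,5)
Op 9: merge R2<->R1 -> R2=(0,0,0,5) R1=(0,0,0,5)
Op 10: inc R0 by 5 -> R0=(5,0,0,5) value=10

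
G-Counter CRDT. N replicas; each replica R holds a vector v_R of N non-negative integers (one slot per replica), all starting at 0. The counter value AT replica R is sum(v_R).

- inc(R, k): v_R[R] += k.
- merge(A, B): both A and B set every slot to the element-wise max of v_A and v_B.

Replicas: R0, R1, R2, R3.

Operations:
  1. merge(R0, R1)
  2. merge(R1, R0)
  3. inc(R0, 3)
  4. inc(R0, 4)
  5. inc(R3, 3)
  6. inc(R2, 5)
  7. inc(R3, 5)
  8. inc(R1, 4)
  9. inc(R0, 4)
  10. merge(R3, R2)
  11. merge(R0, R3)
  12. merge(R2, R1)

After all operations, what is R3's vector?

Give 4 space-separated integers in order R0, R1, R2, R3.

Op 1: merge R0<->R1 -> R0=(0,0,0,0) R1=(0,0,0,0)
Op 2: merge R1<->R0 -> R1=(0,0,0,0) R0=(0,0,0,0)
Op 3: inc R0 by 3 -> R0=(3,0,0,0) value=3
Op 4: inc R0 by 4 -> R0=(7,0,0,0) value=7
Op 5: inc R3 by 3 -> R3=(0,0,0,3) value=3
Op 6: inc R2 by 5 -> R2=(0,0,5,0) value=5
Op 7: inc R3 by 5 -> R3=(0,0,0,8) value=8
Op 8: inc R1 by 4 -> R1=(0,4,0,0) value=4
Op 9: inc R0 by 4 -> R0=(11,0,0,0) value=11
Op 10: merge R3<->R2 -> R3=(0,0,5,8) R2=(0,0,5,8)
Op 11: merge R0<->R3 -> R0=(11,0,5,8) R3=(11,0,5,8)
Op 12: merge R2<->R1 -> R2=(0,4,5,8) R1=(0,4,5,8)

Answer: 11 0 5 8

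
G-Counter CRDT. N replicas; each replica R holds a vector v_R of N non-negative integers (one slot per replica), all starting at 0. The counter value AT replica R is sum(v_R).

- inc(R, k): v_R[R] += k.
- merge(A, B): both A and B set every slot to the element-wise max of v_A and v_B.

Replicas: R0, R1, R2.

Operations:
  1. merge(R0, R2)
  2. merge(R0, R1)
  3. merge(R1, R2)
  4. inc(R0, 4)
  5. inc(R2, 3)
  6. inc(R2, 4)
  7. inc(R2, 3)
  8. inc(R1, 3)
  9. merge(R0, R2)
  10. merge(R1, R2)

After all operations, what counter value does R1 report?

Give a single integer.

Answer: 17

Derivation:
Op 1: merge R0<->R2 -> R0=(0,0,0) R2=(0,0,0)
Op 2: merge R0<->R1 -> R0=(0,0,0) R1=(0,0,0)
Op 3: merge R1<->R2 -> R1=(0,0,0) R2=(0,0,0)
Op 4: inc R0 by 4 -> R0=(4,0,0) value=4
Op 5: inc R2 by 3 -> R2=(0,0,3) value=3
Op 6: inc R2 by 4 -> R2=(0,0,7) value=7
Op 7: inc R2 by 3 -> R2=(0,0,10) value=10
Op 8: inc R1 by 3 -> R1=(0,3,0) value=3
Op 9: merge R0<->R2 -> R0=(4,0,10) R2=(4,0,10)
Op 10: merge R1<->R2 -> R1=(4,3,10) R2=(4,3,10)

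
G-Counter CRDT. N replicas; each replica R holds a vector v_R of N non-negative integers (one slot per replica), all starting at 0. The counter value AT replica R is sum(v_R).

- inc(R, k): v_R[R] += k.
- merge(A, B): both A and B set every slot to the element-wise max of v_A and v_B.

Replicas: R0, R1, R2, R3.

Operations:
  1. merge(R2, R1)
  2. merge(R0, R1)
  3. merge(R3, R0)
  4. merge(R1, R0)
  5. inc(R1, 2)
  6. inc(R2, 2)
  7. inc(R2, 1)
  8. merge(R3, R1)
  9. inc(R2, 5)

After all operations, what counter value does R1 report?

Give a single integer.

Op 1: merge R2<->R1 -> R2=(0,0,0,0) R1=(0,0,0,0)
Op 2: merge R0<->R1 -> R0=(0,0,0,0) R1=(0,0,0,0)
Op 3: merge R3<->R0 -> R3=(0,0,0,0) R0=(0,0,0,0)
Op 4: merge R1<->R0 -> R1=(0,0,0,0) R0=(0,0,0,0)
Op 5: inc R1 by 2 -> R1=(0,2,0,0) value=2
Op 6: inc R2 by 2 -> R2=(0,0,2,0) value=2
Op 7: inc R2 by 1 -> R2=(0,0,3,0) value=3
Op 8: merge R3<->R1 -> R3=(0,2,0,0) R1=(0,2,0,0)
Op 9: inc R2 by 5 -> R2=(0,0,8,0) value=8

Answer: 2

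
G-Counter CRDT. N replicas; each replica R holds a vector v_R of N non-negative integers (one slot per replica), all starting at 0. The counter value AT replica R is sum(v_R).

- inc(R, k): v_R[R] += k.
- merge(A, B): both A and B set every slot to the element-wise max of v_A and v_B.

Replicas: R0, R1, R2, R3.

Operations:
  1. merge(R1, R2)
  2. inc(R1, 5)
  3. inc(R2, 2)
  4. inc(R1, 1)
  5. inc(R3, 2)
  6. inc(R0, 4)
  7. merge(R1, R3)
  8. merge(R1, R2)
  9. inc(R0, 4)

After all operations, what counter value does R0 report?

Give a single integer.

Answer: 8

Derivation:
Op 1: merge R1<->R2 -> R1=(0,0,0,0) R2=(0,0,0,0)
Op 2: inc R1 by 5 -> R1=(0,5,0,0) value=5
Op 3: inc R2 by 2 -> R2=(0,0,2,0) value=2
Op 4: inc R1 by 1 -> R1=(0,6,0,0) value=6
Op 5: inc R3 by 2 -> R3=(0,0,0,2) value=2
Op 6: inc R0 by 4 -> R0=(4,0,0,0) value=4
Op 7: merge R1<->R3 -> R1=(0,6,0,2) R3=(0,6,0,2)
Op 8: merge R1<->R2 -> R1=(0,6,2,2) R2=(0,6,2,2)
Op 9: inc R0 by 4 -> R0=(8,0,0,0) value=8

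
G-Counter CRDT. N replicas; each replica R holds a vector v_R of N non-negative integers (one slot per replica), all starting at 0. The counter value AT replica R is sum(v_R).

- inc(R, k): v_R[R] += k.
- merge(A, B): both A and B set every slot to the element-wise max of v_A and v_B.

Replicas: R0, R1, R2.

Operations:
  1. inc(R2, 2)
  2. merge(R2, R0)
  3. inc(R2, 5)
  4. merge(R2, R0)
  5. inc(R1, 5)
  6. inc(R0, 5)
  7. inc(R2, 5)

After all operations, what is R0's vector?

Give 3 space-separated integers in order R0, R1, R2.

Op 1: inc R2 by 2 -> R2=(0,0,2) value=2
Op 2: merge R2<->R0 -> R2=(0,0,2) R0=(0,0,2)
Op 3: inc R2 by 5 -> R2=(0,0,7) value=7
Op 4: merge R2<->R0 -> R2=(0,0,7) R0=(0,0,7)
Op 5: inc R1 by 5 -> R1=(0,5,0) value=5
Op 6: inc R0 by 5 -> R0=(5,0,7) value=12
Op 7: inc R2 by 5 -> R2=(0,0,12) value=12

Answer: 5 0 7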